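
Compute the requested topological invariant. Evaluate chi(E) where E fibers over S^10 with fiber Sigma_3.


chi(S^10) = 2 (n even), chi(Sigma_3) = 2 - 2*3 = -4.
chi(E) = 2 * (-4) = -8

-8


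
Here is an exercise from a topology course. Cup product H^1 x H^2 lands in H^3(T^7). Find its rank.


Cup product: H^p x H^q -> H^{p+q}; here p+q = 1+2 = 3.
rank H^k(T^n) = C(n,k).
C(7,3) = 35

35


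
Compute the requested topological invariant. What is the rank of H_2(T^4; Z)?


By the Kunneth formula, b_k(T^n) = C(n,k).
b_2(T^4) = C(4,2).
C(4,2) = 4!/(2!*2!) = 6

6


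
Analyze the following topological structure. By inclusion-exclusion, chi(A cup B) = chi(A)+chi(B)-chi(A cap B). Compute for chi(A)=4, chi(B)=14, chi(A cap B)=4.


chi(A cup B) = chi(A) + chi(B) - chi(A cap B)
= 4 + (14) - (4)
= 14

14


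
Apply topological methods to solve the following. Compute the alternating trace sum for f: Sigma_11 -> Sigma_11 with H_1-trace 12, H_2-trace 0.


L(f) = tr(f_0*) - tr(f_1*) + tr(f_2*).
= 1 - (12) + (0)
= -11

-11


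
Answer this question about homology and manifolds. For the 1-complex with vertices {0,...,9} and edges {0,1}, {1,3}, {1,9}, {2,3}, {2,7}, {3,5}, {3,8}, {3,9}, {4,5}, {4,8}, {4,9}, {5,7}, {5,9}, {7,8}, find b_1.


b_1 = E - V + (number of components).
E = 14, V = 10, components = 2.
b_1 = 14 - 10 + 2 = 6

6


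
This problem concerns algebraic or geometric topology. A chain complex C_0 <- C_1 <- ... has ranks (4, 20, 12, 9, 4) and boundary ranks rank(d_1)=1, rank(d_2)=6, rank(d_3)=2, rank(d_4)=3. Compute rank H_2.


rank H_k = rank(ker d_k) - rank(im d_{k+1}).
rank(ker d_2) = rank(C_2) - rank(d_2) = 12 - 6 = 6.
rank(im d_{2+1}) = 2.
rank H_2 = 6 - 2 = 4

4


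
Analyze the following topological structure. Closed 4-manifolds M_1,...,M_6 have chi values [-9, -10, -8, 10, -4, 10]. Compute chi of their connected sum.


For n-manifolds: chi(A#B) = chi(A) + chi(B) - chi(S^4).
chi(S^4) = 1 + (-1)^4 = 2.
chi(#) = (sum chi_i) - (6-1)*chi(S^4) = -11 - 5*2 = -21

-21


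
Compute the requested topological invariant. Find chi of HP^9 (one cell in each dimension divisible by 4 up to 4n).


HP^9 has one cell in each dimension 0, 4, ..., 4*9 (9+1 cells, all even-dim).
chi = 9 + 1 = 10

10


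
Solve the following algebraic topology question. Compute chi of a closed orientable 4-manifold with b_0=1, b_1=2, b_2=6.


By Poincare duality b_k = b_{4-k}, so full Betti numbers: b_0=1, b_1=2, b_2=6, b_3=2, b_4=1.
chi = sum (-1)^k b_k = 4

4


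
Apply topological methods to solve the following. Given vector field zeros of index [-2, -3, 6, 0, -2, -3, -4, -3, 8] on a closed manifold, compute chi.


Poincare-Hopf: chi(M) = sum of indices of zeros.
chi = (-2) + (-3) + (6) + (0) + (-2) + (-3) + (-4) + (-3) + (8) = -3

-3


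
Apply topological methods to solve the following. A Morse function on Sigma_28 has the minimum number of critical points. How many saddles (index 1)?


A perfect Morse function has m_k = b_k.
For Sigma_28: b_0=1, b_1=2g=56, b_2=1.
Saddles m_1 = 2g = 56

56


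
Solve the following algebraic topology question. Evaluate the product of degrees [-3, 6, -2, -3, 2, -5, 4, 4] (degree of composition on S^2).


Degree is multiplicative: deg(composition) = product of degrees.
= (-3) * (6) * (-2) * (-3) * (2) * (-5) * (4) * (4) = 17280

17280


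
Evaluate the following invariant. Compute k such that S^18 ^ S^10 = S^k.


S^m ^ S^n = S^{m+n}.
k = 18 + 10 = 28

28


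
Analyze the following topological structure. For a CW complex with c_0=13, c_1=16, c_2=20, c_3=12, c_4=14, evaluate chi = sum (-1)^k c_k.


chi = sum_k (-1)^k c_k.
= (-1)^0*13 + (-1)^1*16 + (-1)^2*20 + (-1)^3*12 + (-1)^4*14
= (13) + (-16) + (20) + (-12) + (14)
= 19

19


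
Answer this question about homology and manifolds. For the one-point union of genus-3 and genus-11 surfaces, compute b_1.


For a wedge: H_1(A v B) = H_1(A) + H_1(B).
b_1(Sigma_3) = 6, b_1(Sigma_11) = 22.
b_1 = 6 + 22 = 28

28


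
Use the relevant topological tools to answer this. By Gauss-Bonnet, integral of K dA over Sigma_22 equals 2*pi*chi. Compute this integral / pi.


Gauss-Bonnet: integral K dA = 2*pi*chi(M).
chi(Sigma_22) = 2 - 2*22 = -42.
(integral K dA)/pi = 2*chi = 2*(-42) = -84

-84


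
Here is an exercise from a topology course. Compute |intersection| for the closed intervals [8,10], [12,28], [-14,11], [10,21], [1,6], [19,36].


Intersection = [max(a_i), min(b_i)] = [19, 6].
Since 19 > 6, the intersection is empty.
Length = 0

0


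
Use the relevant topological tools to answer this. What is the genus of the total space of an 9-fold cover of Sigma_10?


For an n-sheeted cover: chi(E) = n * chi(B).
chi(Sigma_10) = 2 - 2*10 = -18.
chi(E) = 9 * (-18) = -162.
genus(E) = (2 - chi(E))/2 = (2 - (-162))/2 = 164/2 = 82

82


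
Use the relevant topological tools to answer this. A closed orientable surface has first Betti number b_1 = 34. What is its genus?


For a closed orientable surface: b_1 = 2g.
34 = 2g
g = 34 / 2 = 17

17


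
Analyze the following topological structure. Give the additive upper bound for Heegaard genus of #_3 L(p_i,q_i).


Heegaard genus satisfies g(A#B) <= g(A) + g(B).
Each lens space has g = 1.
Upper bound: 3 * 1 = 3

3


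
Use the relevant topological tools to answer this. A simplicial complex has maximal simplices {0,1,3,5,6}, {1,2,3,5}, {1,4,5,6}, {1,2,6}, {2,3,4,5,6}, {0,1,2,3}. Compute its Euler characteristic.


Enumerate all faces; f-vector: f_0=7, f_1=20, f_2=26, f_3=13, f_4=2.
chi = sum (-1)^k f_k = 2

2


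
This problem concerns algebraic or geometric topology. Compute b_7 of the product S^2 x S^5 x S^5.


Each S^d has Poincare polynomial 1 + t^d.
The product S^2 x S^5 x S^5 has Poincare polynomial prod(1+t^d_i).
Expanding: b_0=1, b_2=1, b_5=2, b_7=2, b_10=1, b_12=1.
b_7 = 2

2


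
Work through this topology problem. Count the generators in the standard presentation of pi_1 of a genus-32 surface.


Standard presentation: pi_1(Sigma_g) = <a_1,b_1,...,a_g,b_g | [a_1,b_1]...[a_g,b_g] = 1>.
Number of generators = 2g = 2*32 = 64

64


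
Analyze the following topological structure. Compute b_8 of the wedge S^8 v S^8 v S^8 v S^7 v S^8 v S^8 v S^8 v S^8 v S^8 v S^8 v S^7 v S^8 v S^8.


For a wedge of spheres, H_k (k>0) is free on one generator per sphere of dimension k.
Spheres of dimension 8: count = 11.
b_8 = 11

11


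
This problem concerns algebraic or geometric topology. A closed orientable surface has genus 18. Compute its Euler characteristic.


For a closed orientable surface of genus g: chi = 2 - 2g.
Here g = 18.
chi = 2 - 2*18 = 2 - 36 = -34

-34


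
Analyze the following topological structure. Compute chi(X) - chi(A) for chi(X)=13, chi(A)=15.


Relative Euler characteristic: chi(X, A) = chi(X) - chi(A).
= 13 - (15) = -2

-2


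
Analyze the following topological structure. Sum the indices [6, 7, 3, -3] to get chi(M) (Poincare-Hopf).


Poincare-Hopf: chi(M) = sum of indices of zeros.
chi = (6) + (7) + (3) + (-3) = 13

13


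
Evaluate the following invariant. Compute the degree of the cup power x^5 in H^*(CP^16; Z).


|x| = 2 in H^*(CP^n).
|x^5| = 5 * |x| = 5 * 2 = 10

10


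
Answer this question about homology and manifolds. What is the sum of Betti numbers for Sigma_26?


For Sigma_26: b_0 = 1, b_1 = 2g = 52, b_2 = 1.
Total = 1 + 52 + 1 = 54

54


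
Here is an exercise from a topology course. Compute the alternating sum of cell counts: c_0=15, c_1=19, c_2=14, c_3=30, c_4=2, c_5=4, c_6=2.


chi = sum_k (-1)^k c_k.
= (-1)^0*15 + (-1)^1*19 + (-1)^2*14 + (-1)^3*30 + (-1)^4*2 + (-1)^5*4 + (-1)^6*2
= (15) + (-19) + (14) + (-30) + (2) + (-4) + (2)
= -20

-20


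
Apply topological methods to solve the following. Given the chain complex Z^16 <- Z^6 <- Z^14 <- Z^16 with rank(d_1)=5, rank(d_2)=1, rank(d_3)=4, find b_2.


rank H_k = rank(ker d_k) - rank(im d_{k+1}).
rank(ker d_2) = rank(C_2) - rank(d_2) = 14 - 1 = 13.
rank(im d_{2+1}) = 4.
rank H_2 = 13 - 4 = 9

9


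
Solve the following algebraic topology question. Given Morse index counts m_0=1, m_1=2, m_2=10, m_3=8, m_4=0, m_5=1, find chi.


Morse theory: chi(M) = sum_k (-1)^k m_k where m_k = #(index-k critical points).
= (1) + (-2) + (10) + (-8) + (0) + (-1) = 0

0


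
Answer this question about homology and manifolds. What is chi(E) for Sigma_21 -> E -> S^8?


chi(S^8) = 2 (n even), chi(Sigma_21) = 2 - 2*21 = -40.
chi(E) = 2 * (-40) = -80

-80


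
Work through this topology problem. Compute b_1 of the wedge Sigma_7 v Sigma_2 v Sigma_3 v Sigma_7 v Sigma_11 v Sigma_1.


For a wedge X v Y: reduced H_k(X v Y) = H_k(X) + H_k(Y).
Each Sigma_g contributes b_1 = 2g.
b_1 = 14 + 4 + 6 + 14 + 22 + 2 = 62

62


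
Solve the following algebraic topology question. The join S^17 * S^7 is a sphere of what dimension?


Join of spheres: S^m * S^n = S^{m+n+1}.
dim = 17 + 7 + 1 = 25

25


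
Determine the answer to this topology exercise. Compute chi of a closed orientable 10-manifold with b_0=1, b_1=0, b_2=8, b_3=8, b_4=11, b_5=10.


By Poincare duality b_k = b_{10-k}, so full Betti numbers: b_0=1, b_1=0, b_2=8, b_3=8, b_4=11, b_5=10, b_6=11, b_7=8, b_8=8, b_9=0, b_10=1.
chi = sum (-1)^k b_k = 14

14


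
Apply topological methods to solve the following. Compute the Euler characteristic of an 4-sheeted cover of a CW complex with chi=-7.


For a finite covering: chi(E) = (number of sheets) * chi(B).
chi(E) = 4 * (-7) = -28

-28


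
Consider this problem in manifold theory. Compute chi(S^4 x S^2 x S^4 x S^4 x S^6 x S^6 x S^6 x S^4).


chi is multiplicative: chi(X x Y) = chi(X) chi(Y).
Each even-dim sphere has chi = 2. There are 8 factors.
chi = 2^8 = 256

256


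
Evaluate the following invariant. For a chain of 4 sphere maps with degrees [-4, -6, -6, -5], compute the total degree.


Degree is multiplicative: deg(composition) = product of degrees.
= (-4) * (-6) * (-6) * (-5) = 720

720


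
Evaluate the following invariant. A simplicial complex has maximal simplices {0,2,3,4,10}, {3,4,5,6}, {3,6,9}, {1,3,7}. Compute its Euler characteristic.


Enumerate all faces; f-vector: f_0=10, f_1=20, f_2=16, f_3=6, f_4=1.
chi = sum (-1)^k f_k = 1

1


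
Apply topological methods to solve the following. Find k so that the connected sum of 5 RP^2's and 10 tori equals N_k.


Since a >= 1, the sum is non-orientable; each T^2 can be replaced by RP^2 # RP^2 (since T^2#RP^2 = 3RP^2).
Total crosscaps k = 5 + 2*10 = 25.
Check via chi: chi = 5*1 + 10*0 - (5+10-1)*2 = -23 = 2 - k = -23. Consistent.

25


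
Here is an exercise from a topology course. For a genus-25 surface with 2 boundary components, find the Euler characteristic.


For a compact orientable surface with genus g and b boundary components: chi = 2 - 2g - b.
chi = 2 - 2*25 - 2 = 2 - 50 - 2 = -50

-50


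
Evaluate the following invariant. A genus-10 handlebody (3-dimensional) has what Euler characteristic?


A genus-g handlebody deformation retracts to a wedge of g circles.
chi(vee_g S^1) = 1 - g.
chi(H_10) = 1 - 10 = -9

-9


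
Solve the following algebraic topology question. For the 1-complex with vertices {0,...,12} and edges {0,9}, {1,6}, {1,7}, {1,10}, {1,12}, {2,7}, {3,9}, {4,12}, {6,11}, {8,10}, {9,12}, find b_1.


b_1 = E - V + (number of components).
E = 11, V = 13, components = 2.
b_1 = 11 - 13 + 2 = 0

0


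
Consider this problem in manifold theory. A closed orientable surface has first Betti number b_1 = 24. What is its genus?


For a closed orientable surface: b_1 = 2g.
24 = 2g
g = 24 / 2 = 12

12


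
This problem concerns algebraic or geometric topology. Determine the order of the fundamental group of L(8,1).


pi_1(L(p,q)) = Z/pZ for any q coprime to p.
|pi_1(L(8,1))| = 8

8


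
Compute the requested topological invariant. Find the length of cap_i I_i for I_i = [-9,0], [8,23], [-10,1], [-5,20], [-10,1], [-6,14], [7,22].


Intersection = [max(a_i), min(b_i)] = [8, 0].
Since 8 > 0, the intersection is empty.
Length = 0

0


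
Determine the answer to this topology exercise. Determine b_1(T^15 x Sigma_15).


pi_1(A x B) = pi_1(A) x pi_1(B); rank of abelianization = b_1.
b_1(T^15) = 15, b_1(Sigma_15) = 2*15 = 30.
b_1(product) = 15 + 30 = 45

45


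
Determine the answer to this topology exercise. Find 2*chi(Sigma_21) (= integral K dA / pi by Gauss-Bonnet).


Gauss-Bonnet: integral K dA = 2*pi*chi(M).
chi(Sigma_21) = 2 - 2*21 = -40.
(integral K dA)/pi = 2*chi = 2*(-40) = -80

-80


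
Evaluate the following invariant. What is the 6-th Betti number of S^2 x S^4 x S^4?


Each S^d has Poincare polynomial 1 + t^d.
The product S^2 x S^4 x S^4 has Poincare polynomial prod(1+t^d_i).
Expanding: b_0=1, b_2=1, b_4=2, b_6=2, b_8=1, b_10=1.
b_6 = 2

2


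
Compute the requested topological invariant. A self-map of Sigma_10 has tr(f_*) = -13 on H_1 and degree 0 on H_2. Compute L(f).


L(f) = tr(f_0*) - tr(f_1*) + tr(f_2*).
= 1 - (-13) + (0)
= 14

14


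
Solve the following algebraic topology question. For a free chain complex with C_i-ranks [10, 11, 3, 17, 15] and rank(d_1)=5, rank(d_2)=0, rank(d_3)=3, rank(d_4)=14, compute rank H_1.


rank H_k = rank(ker d_k) - rank(im d_{k+1}).
rank(ker d_1) = rank(C_1) - rank(d_1) = 11 - 5 = 6.
rank(im d_{1+1}) = 0.
rank H_1 = 6 - 0 = 6

6


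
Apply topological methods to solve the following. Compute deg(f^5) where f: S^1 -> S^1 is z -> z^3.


deg(f) = 3. Degree is multiplicative: deg(f^5) = (deg f)^5.
deg(f^5) = (3)^5 = 243

243


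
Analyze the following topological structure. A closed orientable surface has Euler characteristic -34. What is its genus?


chi = 2 - 2g for closed orientable surfaces.
-34 = 2 - 2g
2g = 2 - (-34) = 36
g = 18

18


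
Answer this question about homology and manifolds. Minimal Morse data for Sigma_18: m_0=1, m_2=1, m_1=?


A perfect Morse function has m_k = b_k.
For Sigma_18: b_0=1, b_1=2g=36, b_2=1.
Saddles m_1 = 2g = 36

36


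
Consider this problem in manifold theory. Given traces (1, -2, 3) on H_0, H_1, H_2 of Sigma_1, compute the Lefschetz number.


L(f) = tr(f_0*) - tr(f_1*) + tr(f_2*).
= 1 - (-2) + (3)
= 6

6


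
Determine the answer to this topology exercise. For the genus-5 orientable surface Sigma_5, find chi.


For a closed orientable surface of genus g: chi = 2 - 2g.
Here g = 5.
chi = 2 - 2*5 = 2 - 10 = -8

-8


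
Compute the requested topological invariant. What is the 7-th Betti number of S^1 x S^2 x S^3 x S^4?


Each S^d has Poincare polynomial 1 + t^d.
The product S^1 x S^2 x S^3 x S^4 has Poincare polynomial prod(1+t^d_i).
Expanding: b_0=1, b_1=1, b_2=1, b_3=2, b_4=2, b_5=2, b_6=2, b_7=2, b_8=1, b_9=1, b_10=1.
b_7 = 2

2


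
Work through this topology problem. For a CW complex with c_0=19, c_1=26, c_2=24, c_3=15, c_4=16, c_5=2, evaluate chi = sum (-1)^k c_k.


chi = sum_k (-1)^k c_k.
= (-1)^0*19 + (-1)^1*26 + (-1)^2*24 + (-1)^3*15 + (-1)^4*16 + (-1)^5*2
= (19) + (-26) + (24) + (-15) + (16) + (-2)
= 16

16


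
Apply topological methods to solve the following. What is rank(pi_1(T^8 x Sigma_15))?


pi_1(A x B) = pi_1(A) x pi_1(B); rank of abelianization = b_1.
b_1(T^8) = 8, b_1(Sigma_15) = 2*15 = 30.
b_1(product) = 8 + 30 = 38

38


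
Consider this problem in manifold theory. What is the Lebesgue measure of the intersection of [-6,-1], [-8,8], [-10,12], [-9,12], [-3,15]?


Intersection = [max(a_i), min(b_i)] = [-3, -1].
Length = -1 - -3 = 2

2


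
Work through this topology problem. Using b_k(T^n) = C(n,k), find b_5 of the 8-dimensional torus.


By the Kunneth formula, b_k(T^n) = C(n,k).
b_5(T^8) = C(8,5).
C(8,5) = 8!/(5!*3!) = 56

56


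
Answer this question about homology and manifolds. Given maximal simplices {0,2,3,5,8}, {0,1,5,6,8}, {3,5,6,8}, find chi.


Enumerate all faces; f-vector: f_0=7, f_1=18, f_2=21, f_3=11, f_4=2.
chi = sum (-1)^k f_k = 1

1


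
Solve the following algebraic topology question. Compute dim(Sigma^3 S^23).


Each suspension raises dimension by 1: Sigma S^n = S^{n+1}.
Sigma^3 S^23 = S^{23+3} = S^26

26


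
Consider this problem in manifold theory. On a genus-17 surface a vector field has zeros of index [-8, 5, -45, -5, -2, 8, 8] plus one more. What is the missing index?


Poincare-Hopf: sum of indices = chi(M).
chi(Sigma_17) = 2 - 2*17 = -32.
Sum of known indices = -39.
x = chi - (sum known) = -32 - (-39) = 7

7


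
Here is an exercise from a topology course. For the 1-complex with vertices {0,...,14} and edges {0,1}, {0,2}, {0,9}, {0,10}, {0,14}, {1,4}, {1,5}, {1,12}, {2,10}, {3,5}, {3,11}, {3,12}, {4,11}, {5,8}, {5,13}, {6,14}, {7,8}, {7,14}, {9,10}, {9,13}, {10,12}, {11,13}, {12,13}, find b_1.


b_1 = E - V + (number of components).
E = 23, V = 15, components = 1.
b_1 = 23 - 15 + 1 = 9

9


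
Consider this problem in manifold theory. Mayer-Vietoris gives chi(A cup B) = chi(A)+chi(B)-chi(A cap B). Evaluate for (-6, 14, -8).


chi(A cup B) = chi(A) + chi(B) - chi(A cap B)
= -6 + (14) - (-8)
= 16

16


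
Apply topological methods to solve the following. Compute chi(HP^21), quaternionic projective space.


HP^21 has one cell in each dimension 0, 4, ..., 4*21 (21+1 cells, all even-dim).
chi = 21 + 1 = 22

22


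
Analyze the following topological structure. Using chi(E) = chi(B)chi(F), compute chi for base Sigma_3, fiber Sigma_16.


For a fiber bundle F -> E -> B (with CW structure): chi(E) = chi(B) * chi(F).
chi(Sigma_3) = -4, chi(Sigma_16) = -30.
chi(E) = (-4) * (-30) = 120

120


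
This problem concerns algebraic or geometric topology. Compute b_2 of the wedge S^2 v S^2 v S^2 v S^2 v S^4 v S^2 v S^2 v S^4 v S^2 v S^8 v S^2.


For a wedge of spheres, H_k (k>0) is free on one generator per sphere of dimension k.
Spheres of dimension 2: count = 8.
b_2 = 8

8


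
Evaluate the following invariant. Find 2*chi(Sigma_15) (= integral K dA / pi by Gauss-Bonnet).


Gauss-Bonnet: integral K dA = 2*pi*chi(M).
chi(Sigma_15) = 2 - 2*15 = -28.
(integral K dA)/pi = 2*chi = 2*(-28) = -56

-56


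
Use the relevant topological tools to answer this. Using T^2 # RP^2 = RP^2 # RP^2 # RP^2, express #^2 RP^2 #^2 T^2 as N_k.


Since a >= 1, the sum is non-orientable; each T^2 can be replaced by RP^2 # RP^2 (since T^2#RP^2 = 3RP^2).
Total crosscaps k = 2 + 2*2 = 6.
Check via chi: chi = 2*1 + 2*0 - (2+2-1)*2 = -4 = 2 - k = -4. Consistent.

6


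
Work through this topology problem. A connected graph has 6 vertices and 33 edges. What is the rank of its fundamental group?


For a connected graph: rank(pi_1) = b_1 = E - V + 1 = 1 - chi.
chi = V - E = 6 - 33 = -27.
rank = 1 - (-27) = 33 - 6 + 1 = 28

28


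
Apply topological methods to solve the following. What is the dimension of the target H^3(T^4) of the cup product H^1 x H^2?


Cup product: H^p x H^q -> H^{p+q}; here p+q = 1+2 = 3.
rank H^k(T^n) = C(n,k).
C(4,3) = 4

4


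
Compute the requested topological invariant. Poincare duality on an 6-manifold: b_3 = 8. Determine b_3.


Poincare duality for closed orientable n-manifolds: b_k = b_{n-k}.
Here n = 6, so b_3 = b_3 = 8

8


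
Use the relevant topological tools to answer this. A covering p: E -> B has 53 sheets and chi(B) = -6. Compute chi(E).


For a finite covering: chi(E) = (number of sheets) * chi(B).
chi(E) = 53 * (-6) = -318

-318


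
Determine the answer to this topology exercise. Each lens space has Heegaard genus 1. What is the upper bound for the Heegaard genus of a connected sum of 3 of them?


Heegaard genus satisfies g(A#B) <= g(A) + g(B).
Each lens space has g = 1.
Upper bound: 3 * 1 = 3

3


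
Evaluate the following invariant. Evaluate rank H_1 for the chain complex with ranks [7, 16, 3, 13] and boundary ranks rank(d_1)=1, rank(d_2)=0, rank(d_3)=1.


rank H_k = rank(ker d_k) - rank(im d_{k+1}).
rank(ker d_1) = rank(C_1) - rank(d_1) = 16 - 1 = 15.
rank(im d_{1+1}) = 0.
rank H_1 = 15 - 0 = 15

15


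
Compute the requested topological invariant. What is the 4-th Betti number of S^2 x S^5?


Each S^d has Poincare polynomial 1 + t^d.
The product S^2 x S^5 has Poincare polynomial prod(1+t^d_i).
Expanding: b_0=1, b_2=1, b_5=1, b_7=1.
b_4 = 0

0


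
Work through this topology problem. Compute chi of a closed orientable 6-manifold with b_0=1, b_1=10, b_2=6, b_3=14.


By Poincare duality b_k = b_{6-k}, so full Betti numbers: b_0=1, b_1=10, b_2=6, b_3=14, b_4=6, b_5=10, b_6=1.
chi = sum (-1)^k b_k = -20

-20


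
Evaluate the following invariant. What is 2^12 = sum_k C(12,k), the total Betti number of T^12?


b_k(T^12) = C(12,k), so the sum over k is sum_k C(12,k) = 2^12.
Total = 2^12 = 4096

4096


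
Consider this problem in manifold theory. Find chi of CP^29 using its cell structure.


CP^29 has one cell in each even dimension 0, 2, ..., 2*29 (29+1 cells total).
All cells are even-dimensional, so chi = number of cells.
chi = 29 + 1 = 30

30


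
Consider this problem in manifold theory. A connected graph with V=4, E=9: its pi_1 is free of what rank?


For a connected graph: rank(pi_1) = b_1 = E - V + 1 = 1 - chi.
chi = V - E = 4 - 9 = -5.
rank = 1 - (-5) = 9 - 4 + 1 = 6

6


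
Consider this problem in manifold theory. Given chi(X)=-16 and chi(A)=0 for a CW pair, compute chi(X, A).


Relative Euler characteristic: chi(X, A) = chi(X) - chi(A).
= -16 - (0) = -16

-16


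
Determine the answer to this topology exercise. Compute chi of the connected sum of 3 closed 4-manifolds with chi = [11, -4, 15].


For n-manifolds: chi(A#B) = chi(A) + chi(B) - chi(S^4).
chi(S^4) = 1 + (-1)^4 = 2.
chi(#) = (sum chi_i) - (3-1)*chi(S^4) = 22 - 2*2 = 18

18


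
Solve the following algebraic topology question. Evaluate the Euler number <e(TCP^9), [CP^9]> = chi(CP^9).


For any closed oriented manifold, <e(TM),[M]> = chi(M).
chi(CP^9) = 9+1 = 10

10


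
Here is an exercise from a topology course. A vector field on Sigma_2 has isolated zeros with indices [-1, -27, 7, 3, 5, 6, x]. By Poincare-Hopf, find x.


Poincare-Hopf: sum of indices = chi(M).
chi(Sigma_2) = 2 - 2*2 = -2.
Sum of known indices = -7.
x = chi - (sum known) = -2 - (-7) = 5

5


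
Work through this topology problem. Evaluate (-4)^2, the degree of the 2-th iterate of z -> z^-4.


deg(f) = -4. Degree is multiplicative: deg(f^2) = (deg f)^2.
deg(f^2) = (-4)^2 = 16

16


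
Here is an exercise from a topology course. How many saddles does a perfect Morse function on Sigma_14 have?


A perfect Morse function has m_k = b_k.
For Sigma_14: b_0=1, b_1=2g=28, b_2=1.
Saddles m_1 = 2g = 28

28


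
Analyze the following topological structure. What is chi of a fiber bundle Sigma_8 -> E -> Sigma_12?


For a fiber bundle F -> E -> B (with CW structure): chi(E) = chi(B) * chi(F).
chi(Sigma_12) = -22, chi(Sigma_8) = -14.
chi(E) = (-22) * (-14) = 308

308


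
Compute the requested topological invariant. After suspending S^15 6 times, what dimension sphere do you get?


Each suspension raises dimension by 1: Sigma S^n = S^{n+1}.
Sigma^6 S^15 = S^{15+6} = S^21

21


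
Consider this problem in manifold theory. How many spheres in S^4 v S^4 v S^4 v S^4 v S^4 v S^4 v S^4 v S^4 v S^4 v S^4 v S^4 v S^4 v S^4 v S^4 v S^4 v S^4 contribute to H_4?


For a wedge of spheres, H_k (k>0) is free on one generator per sphere of dimension k.
Spheres of dimension 4: count = 16.
b_4 = 16

16


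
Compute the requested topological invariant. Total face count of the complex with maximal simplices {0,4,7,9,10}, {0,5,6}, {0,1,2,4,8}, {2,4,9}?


Each maximal simplex on m vertices has 2^m - 1 nonempty faces.
Take the union (dedupe shared faces).
Total distinct faces = 67

67


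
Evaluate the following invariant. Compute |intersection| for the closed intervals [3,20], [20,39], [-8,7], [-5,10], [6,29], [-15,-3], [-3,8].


Intersection = [max(a_i), min(b_i)] = [20, -3].
Since 20 > -3, the intersection is empty.
Length = 0

0


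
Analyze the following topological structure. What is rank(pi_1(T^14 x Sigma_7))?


pi_1(A x B) = pi_1(A) x pi_1(B); rank of abelianization = b_1.
b_1(T^14) = 14, b_1(Sigma_7) = 2*7 = 14.
b_1(product) = 14 + 14 = 28

28


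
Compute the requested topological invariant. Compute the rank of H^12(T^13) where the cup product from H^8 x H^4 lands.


Cup product: H^p x H^q -> H^{p+q}; here p+q = 8+4 = 12.
rank H^k(T^n) = C(n,k).
C(13,12) = 13

13


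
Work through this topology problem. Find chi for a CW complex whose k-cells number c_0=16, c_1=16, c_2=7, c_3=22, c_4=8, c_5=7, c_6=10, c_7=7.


chi = sum_k (-1)^k c_k.
= (-1)^0*16 + (-1)^1*16 + (-1)^2*7 + (-1)^3*22 + (-1)^4*8 + (-1)^5*7 + (-1)^6*10 + (-1)^7*7
= (16) + (-16) + (7) + (-22) + (8) + (-7) + (10) + (-7)
= -11

-11


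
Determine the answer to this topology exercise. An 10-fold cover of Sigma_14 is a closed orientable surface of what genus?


For an n-sheeted cover: chi(E) = n * chi(B).
chi(Sigma_14) = 2 - 2*14 = -26.
chi(E) = 10 * (-26) = -260.
genus(E) = (2 - chi(E))/2 = (2 - (-260))/2 = 262/2 = 131

131


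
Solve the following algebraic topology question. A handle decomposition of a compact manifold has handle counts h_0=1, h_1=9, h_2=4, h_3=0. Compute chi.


Handles of index k contribute (-1)^k to chi (same as CW cells).
chi = (1) + (-9) + (4) + (0) = -4

-4


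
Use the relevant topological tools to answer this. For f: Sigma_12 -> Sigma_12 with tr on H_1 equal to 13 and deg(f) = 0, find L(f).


L(f) = tr(f_0*) - tr(f_1*) + tr(f_2*).
= 1 - (13) + (0)
= -12

-12


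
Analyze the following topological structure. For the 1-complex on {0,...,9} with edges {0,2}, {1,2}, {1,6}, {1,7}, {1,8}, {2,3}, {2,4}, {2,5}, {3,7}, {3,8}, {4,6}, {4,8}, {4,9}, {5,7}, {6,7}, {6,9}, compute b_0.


Run DFS/union-find over 10 vertices.
V = 10, E = 16.
Number of components = 1

1


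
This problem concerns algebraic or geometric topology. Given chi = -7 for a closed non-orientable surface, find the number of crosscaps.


chi = 2 - k for closed non-orientable surfaces with k crosscaps.
-7 = 2 - k
k = 2 - (-7) = 9

9


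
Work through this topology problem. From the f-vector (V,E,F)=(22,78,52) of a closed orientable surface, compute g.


chi = V - E + F = 22 - 78 + 52 = -4
For orientable closed surface: chi = 2 - 2g, so g = (2 - chi)/2.
g = (2 - (-4)) / 2 = 6 / 2 = 3

3


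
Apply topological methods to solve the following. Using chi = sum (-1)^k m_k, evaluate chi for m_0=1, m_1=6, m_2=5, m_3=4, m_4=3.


Morse theory: chi(M) = sum_k (-1)^k m_k where m_k = #(index-k critical points).
= (1) + (-6) + (5) + (-4) + (3) = -1

-1


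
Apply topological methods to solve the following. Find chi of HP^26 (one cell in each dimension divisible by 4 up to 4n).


HP^26 has one cell in each dimension 0, 4, ..., 4*26 (26+1 cells, all even-dim).
chi = 26 + 1 = 27

27


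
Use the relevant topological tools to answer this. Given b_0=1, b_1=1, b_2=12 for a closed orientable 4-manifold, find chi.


By Poincare duality b_k = b_{4-k}, so full Betti numbers: b_0=1, b_1=1, b_2=12, b_3=1, b_4=1.
chi = sum (-1)^k b_k = 12

12


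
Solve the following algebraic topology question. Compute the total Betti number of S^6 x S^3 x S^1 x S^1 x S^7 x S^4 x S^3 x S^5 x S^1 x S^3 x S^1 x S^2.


Total Betti number is multiplicative under products.
Each S^d (d>=1) has total Betti number 2.
There are 12 sphere factors.
Total = 2^12 = 4096

4096


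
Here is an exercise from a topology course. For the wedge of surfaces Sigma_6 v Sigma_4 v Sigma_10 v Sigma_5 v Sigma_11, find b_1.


For a wedge X v Y: reduced H_k(X v Y) = H_k(X) + H_k(Y).
Each Sigma_g contributes b_1 = 2g.
b_1 = 12 + 8 + 20 + 10 + 22 = 72

72


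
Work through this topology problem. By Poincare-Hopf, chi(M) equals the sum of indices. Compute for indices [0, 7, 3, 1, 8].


Poincare-Hopf: chi(M) = sum of indices of zeros.
chi = (0) + (7) + (3) + (1) + (8) = 19

19


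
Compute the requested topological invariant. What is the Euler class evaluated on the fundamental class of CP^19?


For any closed oriented manifold, <e(TM),[M]> = chi(M).
chi(CP^19) = 19+1 = 20

20


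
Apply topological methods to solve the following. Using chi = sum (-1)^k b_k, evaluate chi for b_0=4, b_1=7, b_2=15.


chi = sum_k (-1)^k b_k.
= (4) + (-7) + (15)
= 12

12


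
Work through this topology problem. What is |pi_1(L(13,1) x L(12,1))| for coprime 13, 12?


pi_1(X x Y) = pi_1(X) x pi_1(Y).
pi_1(L(13,1)) = Z/13, pi_1(L(12,1)) = Z/12.
|Z/13 x Z/12| = 13 * 12 = 156

156


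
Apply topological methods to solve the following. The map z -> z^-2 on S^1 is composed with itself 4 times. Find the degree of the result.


deg(f) = -2. Degree is multiplicative: deg(f^4) = (deg f)^4.
deg(f^4) = (-2)^4 = 16

16


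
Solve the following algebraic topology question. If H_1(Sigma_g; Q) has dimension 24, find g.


For a closed orientable surface: b_1 = 2g.
24 = 2g
g = 24 / 2 = 12

12


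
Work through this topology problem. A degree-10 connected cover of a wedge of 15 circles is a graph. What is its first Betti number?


Nielsen-Schreier: an index-n subgroup of F_r is free of rank 1 + n(r-1).
Equivalently: chi(cover) = n*chi(base); chi(vee_r S^1) = 1 - 15 = -14.
chi(E) = 10*(-14) = -140; rank = 1 - chi(E) = 1 - (-140) = 141.
rank = 1 + 10*(15-1) = 1 + 140 = 141

141


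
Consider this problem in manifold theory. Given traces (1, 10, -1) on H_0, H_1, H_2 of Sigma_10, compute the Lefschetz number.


L(f) = tr(f_0*) - tr(f_1*) + tr(f_2*).
= 1 - (10) + (-1)
= -10

-10


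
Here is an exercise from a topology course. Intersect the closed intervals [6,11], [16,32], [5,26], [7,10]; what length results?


Intersection = [max(a_i), min(b_i)] = [16, 10].
Since 16 > 10, the intersection is empty.
Length = 0

0


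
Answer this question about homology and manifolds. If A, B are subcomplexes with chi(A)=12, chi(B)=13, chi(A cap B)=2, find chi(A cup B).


chi(A cup B) = chi(A) + chi(B) - chi(A cap B)
= 12 + (13) - (2)
= 23

23


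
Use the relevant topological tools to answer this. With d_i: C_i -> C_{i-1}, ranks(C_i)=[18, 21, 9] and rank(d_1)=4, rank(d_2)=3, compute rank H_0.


rank H_k = rank(ker d_k) - rank(im d_{k+1}).
rank(ker d_0) = rank(C_0) - rank(d_0) = 18 - 0 = 18.
rank(im d_{0+1}) = 4.
rank H_0 = 18 - 4 = 14

14


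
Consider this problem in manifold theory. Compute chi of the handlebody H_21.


A genus-g handlebody deformation retracts to a wedge of g circles.
chi(vee_g S^1) = 1 - g.
chi(H_21) = 1 - 21 = -20

-20


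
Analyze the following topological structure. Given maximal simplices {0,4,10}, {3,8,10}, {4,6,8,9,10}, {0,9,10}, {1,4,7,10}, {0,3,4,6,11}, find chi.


Enumerate all faces; f-vector: f_0=10, f_1=28, f_2=27, f_3=11, f_4=2.
chi = sum (-1)^k f_k = 0

0


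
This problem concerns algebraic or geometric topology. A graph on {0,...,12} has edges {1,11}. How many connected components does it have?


Run DFS/union-find over 13 vertices.
V = 13, E = 1.
Number of components = 12

12


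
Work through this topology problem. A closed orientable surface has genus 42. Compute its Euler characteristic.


For a closed orientable surface of genus g: chi = 2 - 2g.
Here g = 42.
chi = 2 - 2*42 = 2 - 84 = -82

-82


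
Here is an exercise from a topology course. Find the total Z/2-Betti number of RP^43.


H^k(RP^43; Z/2) = Z/2 for each 0 <= k <= 43.
Total dimension = 43 + 1 = 44

44


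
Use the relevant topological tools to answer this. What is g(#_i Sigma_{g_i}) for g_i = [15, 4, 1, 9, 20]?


Genus is additive under connected sum of orientable surfaces.
g = 15 + 4 + 1 + 9 + 20 = 49

49


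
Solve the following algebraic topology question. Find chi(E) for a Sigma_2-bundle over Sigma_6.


For a fiber bundle F -> E -> B (with CW structure): chi(E) = chi(B) * chi(F).
chi(Sigma_6) = -10, chi(Sigma_2) = -2.
chi(E) = (-10) * (-2) = 20

20


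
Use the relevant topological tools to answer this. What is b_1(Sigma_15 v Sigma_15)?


For a wedge: H_1(A v B) = H_1(A) + H_1(B).
b_1(Sigma_15) = 30, b_1(Sigma_15) = 30.
b_1 = 30 + 30 = 60

60


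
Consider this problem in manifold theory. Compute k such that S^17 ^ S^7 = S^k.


S^m ^ S^n = S^{m+n}.
k = 17 + 7 = 24

24


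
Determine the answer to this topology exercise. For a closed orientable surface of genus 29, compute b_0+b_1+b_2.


For Sigma_29: b_0 = 1, b_1 = 2g = 58, b_2 = 1.
Total = 1 + 58 + 1 = 60

60


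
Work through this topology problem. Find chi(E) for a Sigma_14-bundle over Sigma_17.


For a fiber bundle F -> E -> B (with CW structure): chi(E) = chi(B) * chi(F).
chi(Sigma_17) = -32, chi(Sigma_14) = -26.
chi(E) = (-32) * (-26) = 832

832


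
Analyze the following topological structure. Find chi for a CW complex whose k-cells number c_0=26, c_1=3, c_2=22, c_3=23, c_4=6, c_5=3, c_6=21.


chi = sum_k (-1)^k c_k.
= (-1)^0*26 + (-1)^1*3 + (-1)^2*22 + (-1)^3*23 + (-1)^4*6 + (-1)^5*3 + (-1)^6*21
= (26) + (-3) + (22) + (-23) + (6) + (-3) + (21)
= 46

46


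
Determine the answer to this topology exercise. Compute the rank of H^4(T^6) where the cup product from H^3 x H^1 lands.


Cup product: H^p x H^q -> H^{p+q}; here p+q = 3+1 = 4.
rank H^k(T^n) = C(n,k).
C(6,4) = 15

15


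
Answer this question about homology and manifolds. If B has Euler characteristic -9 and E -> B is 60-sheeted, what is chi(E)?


For a finite covering: chi(E) = (number of sheets) * chi(B).
chi(E) = 60 * (-9) = -540

-540


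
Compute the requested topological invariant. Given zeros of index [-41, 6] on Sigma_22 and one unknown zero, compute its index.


Poincare-Hopf: sum of indices = chi(M).
chi(Sigma_22) = 2 - 2*22 = -42.
Sum of known indices = -35.
x = chi - (sum known) = -42 - (-35) = -7

-7


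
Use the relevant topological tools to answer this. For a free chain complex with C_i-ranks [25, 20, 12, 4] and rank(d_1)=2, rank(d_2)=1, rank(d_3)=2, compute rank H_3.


rank H_k = rank(ker d_k) - rank(im d_{k+1}).
rank(ker d_3) = rank(C_3) - rank(d_3) = 4 - 2 = 2.
rank(im d_{3+1}) = 0.
rank H_3 = 2 - 0 = 2

2


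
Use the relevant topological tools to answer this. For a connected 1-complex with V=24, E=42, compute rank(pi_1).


For a connected graph: rank(pi_1) = b_1 = E - V + 1 = 1 - chi.
chi = V - E = 24 - 42 = -18.
rank = 1 - (-18) = 42 - 24 + 1 = 19

19


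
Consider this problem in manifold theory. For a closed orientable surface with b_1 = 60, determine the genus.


For a closed orientable surface: b_1 = 2g.
60 = 2g
g = 60 / 2 = 30

30


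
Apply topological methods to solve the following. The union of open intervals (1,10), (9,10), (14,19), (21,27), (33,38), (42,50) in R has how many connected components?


Sort and merge overlapping open intervals.
Merged: (1,10), (14,19), (21,27), (33,38), (42,50).
Number of components = 5

5


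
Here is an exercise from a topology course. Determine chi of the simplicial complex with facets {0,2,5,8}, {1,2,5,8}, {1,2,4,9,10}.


Enumerate all faces; f-vector: f_0=8, f_1=18, f_2=17, f_3=7, f_4=1.
chi = sum (-1)^k f_k = 1

1


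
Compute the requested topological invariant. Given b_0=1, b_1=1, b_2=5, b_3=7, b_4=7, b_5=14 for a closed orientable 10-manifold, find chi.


By Poincare duality b_k = b_{10-k}, so full Betti numbers: b_0=1, b_1=1, b_2=5, b_3=7, b_4=7, b_5=14, b_6=7, b_7=7, b_8=5, b_9=1, b_10=1.
chi = sum (-1)^k b_k = -4

-4


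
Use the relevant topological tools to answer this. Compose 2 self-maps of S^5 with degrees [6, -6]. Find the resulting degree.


Degree is multiplicative: deg(composition) = product of degrees.
= (6) * (-6) = -36

-36


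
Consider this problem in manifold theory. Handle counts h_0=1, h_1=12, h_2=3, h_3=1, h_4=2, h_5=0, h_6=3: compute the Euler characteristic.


Handles of index k contribute (-1)^k to chi (same as CW cells).
chi = (1) + (-12) + (3) + (-1) + (2) + (0) + (3) = -4

-4


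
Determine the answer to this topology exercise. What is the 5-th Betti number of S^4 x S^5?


Each S^d has Poincare polynomial 1 + t^d.
The product S^4 x S^5 has Poincare polynomial prod(1+t^d_i).
Expanding: b_0=1, b_4=1, b_5=1, b_9=1.
b_5 = 1

1


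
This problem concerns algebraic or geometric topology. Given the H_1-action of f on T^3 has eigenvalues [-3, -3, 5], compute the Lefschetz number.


For a torus self-map: L(f) = det(I - A) where A acts on H_1.
L(f) = (1--3) * (1--3) * (1-5) = 4 * 4 * -4 = -64

-64


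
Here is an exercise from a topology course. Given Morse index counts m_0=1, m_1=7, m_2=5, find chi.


Morse theory: chi(M) = sum_k (-1)^k m_k where m_k = #(index-k critical points).
= (1) + (-7) + (5) = -1

-1


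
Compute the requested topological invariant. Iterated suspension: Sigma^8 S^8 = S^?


Each suspension raises dimension by 1: Sigma S^n = S^{n+1}.
Sigma^8 S^8 = S^{8+8} = S^16

16


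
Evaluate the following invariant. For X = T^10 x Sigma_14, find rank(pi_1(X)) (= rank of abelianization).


pi_1(A x B) = pi_1(A) x pi_1(B); rank of abelianization = b_1.
b_1(T^10) = 10, b_1(Sigma_14) = 2*14 = 28.
b_1(product) = 10 + 28 = 38

38


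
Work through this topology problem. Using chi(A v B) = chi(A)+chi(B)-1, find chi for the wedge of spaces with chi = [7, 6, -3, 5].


chi(A v B) = chi(A) + chi(B) - 1 (one point identified).
For 4 spaces: chi = (sum chi_i) - (4 - 1).
sum = 15; chi = 15 - 3 = 12

12


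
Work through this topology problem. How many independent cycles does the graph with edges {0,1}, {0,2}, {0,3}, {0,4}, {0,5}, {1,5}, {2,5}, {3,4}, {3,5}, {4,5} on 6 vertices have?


b_1 = E - V + (number of components).
E = 10, V = 6, components = 1.
b_1 = 10 - 6 + 1 = 5

5


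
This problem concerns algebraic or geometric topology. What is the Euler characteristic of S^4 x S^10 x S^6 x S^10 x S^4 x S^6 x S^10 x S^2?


chi is multiplicative: chi(X x Y) = chi(X) chi(Y).
Each even-dim sphere has chi = 2. There are 8 factors.
chi = 2^8 = 256

256


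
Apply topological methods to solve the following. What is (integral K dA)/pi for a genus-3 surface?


Gauss-Bonnet: integral K dA = 2*pi*chi(M).
chi(Sigma_3) = 2 - 2*3 = -4.
(integral K dA)/pi = 2*chi = 2*(-4) = -8

-8


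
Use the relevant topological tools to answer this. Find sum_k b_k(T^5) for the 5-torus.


b_k(T^5) = C(5,k), so the sum over k is sum_k C(5,k) = 2^5.
Total = 2^5 = 32

32


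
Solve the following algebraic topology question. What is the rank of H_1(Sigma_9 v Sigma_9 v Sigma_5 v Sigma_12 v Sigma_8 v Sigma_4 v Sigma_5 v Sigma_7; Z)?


For a wedge X v Y: reduced H_k(X v Y) = H_k(X) + H_k(Y).
Each Sigma_g contributes b_1 = 2g.
b_1 = 18 + 18 + 10 + 24 + 16 + 8 + 10 + 14 = 118

118


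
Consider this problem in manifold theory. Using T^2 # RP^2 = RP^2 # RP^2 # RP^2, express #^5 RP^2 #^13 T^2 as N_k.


Since a >= 1, the sum is non-orientable; each T^2 can be replaced by RP^2 # RP^2 (since T^2#RP^2 = 3RP^2).
Total crosscaps k = 5 + 2*13 = 31.
Check via chi: chi = 5*1 + 13*0 - (5+13-1)*2 = -29 = 2 - k = -29. Consistent.

31


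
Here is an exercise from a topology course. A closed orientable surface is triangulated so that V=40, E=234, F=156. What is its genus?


chi = V - E + F = 40 - 234 + 156 = -38
For orientable closed surface: chi = 2 - 2g, so g = (2 - chi)/2.
g = (2 - (-38)) / 2 = 40 / 2 = 20

20


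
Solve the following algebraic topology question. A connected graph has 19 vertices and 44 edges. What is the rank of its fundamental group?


For a connected graph: rank(pi_1) = b_1 = E - V + 1 = 1 - chi.
chi = V - E = 19 - 44 = -25.
rank = 1 - (-25) = 44 - 19 + 1 = 26

26


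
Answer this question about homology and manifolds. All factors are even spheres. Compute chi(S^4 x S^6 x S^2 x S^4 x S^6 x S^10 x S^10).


chi is multiplicative: chi(X x Y) = chi(X) chi(Y).
Each even-dim sphere has chi = 2. There are 7 factors.
chi = 2^7 = 128

128
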